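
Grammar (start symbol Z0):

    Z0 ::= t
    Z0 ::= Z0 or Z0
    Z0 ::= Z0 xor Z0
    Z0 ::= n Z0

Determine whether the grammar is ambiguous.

Ambiguous

Witness: n t or t

Derivation 1: Z0 ⇒ Z0 or Z0 ⇒ n Z0 or Z0 ⇒ n t or Z0 ⇒ n t or t
Derivation 2: Z0 ⇒ n Z0 ⇒ n Z0 or Z0 ⇒ n t or Z0 ⇒ n t or t

Two distinct leftmost derivations for the same string.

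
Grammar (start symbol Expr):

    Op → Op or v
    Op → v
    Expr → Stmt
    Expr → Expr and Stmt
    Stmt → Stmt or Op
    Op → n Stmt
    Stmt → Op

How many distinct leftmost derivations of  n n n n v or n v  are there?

Parse trees for n n n n v or n v:
  [Expr [Stmt [Stmt [Op n [Stmt [Op n [Stmt [Op n [Stmt [Op n [Stmt [Op v]]]]]]]]]] or [Op n [Stmt [Op v]]]]]
  [Expr [Stmt [Op n [Stmt [Stmt [Op n [Stmt [Op n [Stmt [Op n [Stmt [Op v]]]]]]]] or [Op n [Stmt [Op v]]]]]]]
  [Expr [Stmt [Op n [Stmt [Op n [Stmt [Stmt [Op n [Stmt [Op n [Stmt [Op v]]]]]] or [Op n [Stmt [Op v]]]]]]]]]
  [Expr [Stmt [Op n [Stmt [Op n [Stmt [Op n [Stmt [Stmt [Op n [Stmt [Op v]]]] or [Op n [Stmt [Op v]]]]]]]]]]]
  [Expr [Stmt [Op n [Stmt [Op n [Stmt [Op n [Stmt [Op n [Stmt [Stmt [Op v]] or [Op n [Stmt [Op v]]]]]]]]]]]]]

5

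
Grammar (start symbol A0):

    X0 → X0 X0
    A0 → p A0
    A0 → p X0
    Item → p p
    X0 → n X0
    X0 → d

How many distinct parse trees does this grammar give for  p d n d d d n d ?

28

Parse trees for p d n d d d n d (showing first 6 of 28):
  [A0 p [X0 [X0 d] [X0 [X0 n [X0 d]] [X0 [X0 d] [X0 [X0 d] [X0 n [X0 d]]]]]]]
  [A0 p [X0 [X0 d] [X0 [X0 n [X0 d]] [X0 [X0 [X0 d] [X0 d]] [X0 n [X0 d]]]]]]
  [A0 p [X0 [X0 d] [X0 [X0 [X0 n [X0 d]] [X0 d]] [X0 [X0 d] [X0 n [X0 d]]]]]]
  [A0 p [X0 [X0 d] [X0 [X0 n [X0 [X0 d] [X0 d]]] [X0 [X0 d] [X0 n [X0 d]]]]]]
  [A0 p [X0 [X0 d] [X0 [X0 [X0 n [X0 d]] [X0 [X0 d] [X0 d]]] [X0 n [X0 d]]]]]
  [A0 p [X0 [X0 d] [X0 [X0 [X0 [X0 n [X0 d]] [X0 d]] [X0 d]] [X0 n [X0 d]]]]]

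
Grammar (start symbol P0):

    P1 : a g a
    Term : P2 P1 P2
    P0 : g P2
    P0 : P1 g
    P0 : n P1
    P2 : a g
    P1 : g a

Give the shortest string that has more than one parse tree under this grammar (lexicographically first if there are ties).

g a g

length 3: g a g has 2 parse trees

Two derivations of g a g:
  P0 ⇒ g P2 ⇒ g a g
  P0 ⇒ P1 g ⇒ g a g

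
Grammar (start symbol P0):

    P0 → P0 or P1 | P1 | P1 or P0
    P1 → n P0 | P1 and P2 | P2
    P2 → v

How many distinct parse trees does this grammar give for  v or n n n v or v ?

16

Parse trees for v or n n n v or v (showing first 6 of 16):
  [P0 [P0 [P1 [P2 v]]] or [P1 n [P0 [P0 [P1 n [P0 [P1 n [P0 [P1 [P2 v]]]]]]] or [P1 [P2 v]]]]]
  [P0 [P0 [P1 [P2 v]]] or [P1 n [P0 [P1 n [P0 [P0 [P1 n [P0 [P1 [P2 v]]]]] or [P1 [P2 v]]]]]]]
  [P0 [P0 [P1 [P2 v]]] or [P1 n [P0 [P1 n [P0 [P1 n [P0 [P0 [P1 [P2 v]]] or [P1 [P2 v]]]]]]]]]
  [P0 [P0 [P1 [P2 v]]] or [P1 n [P0 [P1 n [P0 [P1 n [P0 [P1 [P2 v]] or [P0 [P1 [P2 v]]]]]]]]]]
  [P0 [P0 [P1 [P2 v]]] or [P1 n [P0 [P1 n [P0 [P1 n [P0 [P1 [P2 v]]]] or [P0 [P1 [P2 v]]]]]]]]
  [P0 [P0 [P1 [P2 v]]] or [P1 n [P0 [P1 n [P0 [P1 n [P0 [P1 [P2 v]]]]]] or [P0 [P1 [P2 v]]]]]]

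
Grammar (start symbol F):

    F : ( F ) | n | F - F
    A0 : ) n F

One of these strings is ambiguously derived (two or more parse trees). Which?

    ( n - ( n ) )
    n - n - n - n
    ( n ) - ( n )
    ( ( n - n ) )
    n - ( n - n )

n - n - n - n

( n - ( n ) ): 1 tree
n - n - n - n: 5 trees
( n ) - ( n ): 1 tree
( ( n - n ) ): 1 tree
n - ( n - n ): 1 tree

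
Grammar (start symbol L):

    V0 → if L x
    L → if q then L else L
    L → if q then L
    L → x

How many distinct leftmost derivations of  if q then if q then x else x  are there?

2

Parse trees for if q then if q then x else x:
  [L if q then [L if q then [L x]] else [L x]]
  [L if q then [L if q then [L x] else [L x]]]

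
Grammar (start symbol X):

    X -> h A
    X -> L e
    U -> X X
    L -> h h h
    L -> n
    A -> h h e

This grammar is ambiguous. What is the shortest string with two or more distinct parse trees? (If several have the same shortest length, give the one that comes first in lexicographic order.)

length 2: no string has ≥2 trees
length 4: h h h e has 2 parse trees

Two derivations of h h h e:
  X ⇒ h A ⇒ h h h e
  X ⇒ L e ⇒ h h h e

h h h e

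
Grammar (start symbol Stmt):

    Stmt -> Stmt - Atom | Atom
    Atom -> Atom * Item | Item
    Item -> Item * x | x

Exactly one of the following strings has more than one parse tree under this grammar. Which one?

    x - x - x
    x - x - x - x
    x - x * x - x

x - x - x: 1 tree
x - x - x - x: 1 tree
x - x * x - x: 2 trees

x - x * x - x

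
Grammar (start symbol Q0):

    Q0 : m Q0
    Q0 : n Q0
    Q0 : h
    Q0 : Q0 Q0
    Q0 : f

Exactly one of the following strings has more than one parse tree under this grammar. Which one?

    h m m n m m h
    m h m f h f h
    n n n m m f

h m m n m m h: 1 tree
m h m f h f h: 76 trees
n n n m m f: 1 tree

m h m f h f h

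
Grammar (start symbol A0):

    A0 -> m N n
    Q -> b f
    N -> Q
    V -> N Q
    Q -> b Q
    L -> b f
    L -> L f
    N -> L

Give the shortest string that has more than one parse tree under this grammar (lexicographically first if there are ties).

length 4: m b f n has 2 parse trees

Two derivations of m b f n:
  A0 ⇒ m N n ⇒ m Q n ⇒ m b f n
  A0 ⇒ m N n ⇒ m L n ⇒ m b f n

m b f n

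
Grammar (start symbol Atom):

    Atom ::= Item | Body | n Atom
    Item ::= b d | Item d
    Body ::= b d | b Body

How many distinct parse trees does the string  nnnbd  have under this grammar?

Parse trees for nnnbd:
  [Atom n [Atom n [Atom n [Atom [Item b d]]]]]
  [Atom n [Atom n [Atom n [Atom [Body b d]]]]]

2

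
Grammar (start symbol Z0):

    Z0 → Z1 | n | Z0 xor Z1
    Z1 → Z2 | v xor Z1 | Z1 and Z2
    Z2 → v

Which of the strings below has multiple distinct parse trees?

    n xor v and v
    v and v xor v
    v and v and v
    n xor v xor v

n xor v and v: 1 tree
v and v xor v: 1 tree
v and v and v: 1 tree
n xor v xor v: 2 trees

n xor v xor v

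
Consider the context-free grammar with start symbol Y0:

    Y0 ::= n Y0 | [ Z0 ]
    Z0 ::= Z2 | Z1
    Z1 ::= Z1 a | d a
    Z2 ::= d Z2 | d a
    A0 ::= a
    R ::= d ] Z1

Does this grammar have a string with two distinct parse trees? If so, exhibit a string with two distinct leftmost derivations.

Witness: [ d a ]

Derivation 1: Y0 ⇒ [ Z0 ] ⇒ [ Z2 ] ⇒ [ d a ]
Derivation 2: Y0 ⇒ [ Z0 ] ⇒ [ Z1 ] ⇒ [ d a ]

Two distinct leftmost derivations for the same string.

Ambiguous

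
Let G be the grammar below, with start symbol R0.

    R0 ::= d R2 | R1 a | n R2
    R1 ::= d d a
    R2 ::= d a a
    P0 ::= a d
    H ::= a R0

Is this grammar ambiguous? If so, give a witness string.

Ambiguous

Witness: d d a a

Derivation 1: R0 ⇒ d R2 ⇒ d d a a
Derivation 2: R0 ⇒ R1 a ⇒ d d a a

Two distinct leftmost derivations for the same string.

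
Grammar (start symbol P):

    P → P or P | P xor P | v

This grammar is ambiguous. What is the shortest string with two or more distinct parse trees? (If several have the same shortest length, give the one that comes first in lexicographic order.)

length 1: no string has ≥2 trees
length 3: no string has ≥2 trees
length 5: v or v or v has 2 parse trees

Two derivations of v or v or v:
  P ⇒ P or P ⇒ P or P or P ⇒ v or P or P ⇒ v or v or P ⇒ v or v or v
  P ⇒ P or P ⇒ v or P ⇒ v or P or P ⇒ v or v or P ⇒ v or v or v

v or v or v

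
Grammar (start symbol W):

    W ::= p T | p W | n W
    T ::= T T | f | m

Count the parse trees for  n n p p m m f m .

5

Parse trees for n n p p m m f m:
  [W n [W n [W p [W p [T [T m] [T [T m] [T [T f] [T m]]]]]]]]
  [W n [W n [W p [W p [T [T m] [T [T [T m] [T f]] [T m]]]]]]]
  [W n [W n [W p [W p [T [T [T m] [T m]] [T [T f] [T m]]]]]]]
  [W n [W n [W p [W p [T [T [T m] [T [T m] [T f]]] [T m]]]]]]
  [W n [W n [W p [W p [T [T [T [T m] [T m]] [T f]] [T m]]]]]]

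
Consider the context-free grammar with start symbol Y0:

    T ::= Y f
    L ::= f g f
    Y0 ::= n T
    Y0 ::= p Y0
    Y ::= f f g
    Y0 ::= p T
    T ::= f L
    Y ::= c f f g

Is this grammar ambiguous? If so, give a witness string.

Witness: n f f g f

Derivation 1: Y0 ⇒ n T ⇒ n Y f ⇒ n f f g f
Derivation 2: Y0 ⇒ n T ⇒ n f L ⇒ n f f g f

Two distinct leftmost derivations for the same string.

Ambiguous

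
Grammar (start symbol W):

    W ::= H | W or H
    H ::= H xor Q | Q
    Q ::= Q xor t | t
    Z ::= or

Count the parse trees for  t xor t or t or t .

2

Parse trees for t xor t or t or t:
  [W [W [W [H [H [Q t]] xor [Q t]]] or [H [Q t]]] or [H [Q t]]]
  [W [W [W [H [Q [Q t] xor t]]] or [H [Q t]]] or [H [Q t]]]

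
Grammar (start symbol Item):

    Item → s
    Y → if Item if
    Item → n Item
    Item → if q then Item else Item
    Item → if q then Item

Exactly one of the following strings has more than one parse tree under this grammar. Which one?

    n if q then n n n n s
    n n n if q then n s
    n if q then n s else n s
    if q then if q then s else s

if q then if q then s else s

n if q then n n n n s: 1 tree
n n n if q then n s: 1 tree
n if q then n s else n s: 1 tree
if q then if q then s else s: 2 trees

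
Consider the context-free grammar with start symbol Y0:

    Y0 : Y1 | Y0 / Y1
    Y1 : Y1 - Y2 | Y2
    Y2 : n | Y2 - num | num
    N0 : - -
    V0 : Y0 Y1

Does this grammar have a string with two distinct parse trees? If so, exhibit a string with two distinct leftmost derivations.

Ambiguous

Witness: n - num

Derivation 1: Y0 ⇒ Y1 ⇒ Y1 - Y2 ⇒ Y2 - Y2 ⇒ n - Y2 ⇒ n - num
Derivation 2: Y0 ⇒ Y1 ⇒ Y2 ⇒ Y2 - num ⇒ n - num

Two distinct leftmost derivations for the same string.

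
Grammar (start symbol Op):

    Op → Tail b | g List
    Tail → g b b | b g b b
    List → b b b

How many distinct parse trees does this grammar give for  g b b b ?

2

Parse trees for g b b b:
  [Op [Tail g b b] b]
  [Op g [List b b b]]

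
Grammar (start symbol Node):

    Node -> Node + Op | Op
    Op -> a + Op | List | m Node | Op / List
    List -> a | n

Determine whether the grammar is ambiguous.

Ambiguous

Witness: a + a

Derivation 1: Node ⇒ Node + Op ⇒ Op + Op ⇒ List + Op ⇒ a + Op ⇒ a + List ⇒ a + a
Derivation 2: Node ⇒ Op ⇒ a + Op ⇒ a + List ⇒ a + a

Two distinct leftmost derivations for the same string.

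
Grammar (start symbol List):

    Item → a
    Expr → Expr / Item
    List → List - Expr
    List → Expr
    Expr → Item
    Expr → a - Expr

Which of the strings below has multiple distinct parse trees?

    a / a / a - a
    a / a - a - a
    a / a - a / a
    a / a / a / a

a / a - a - a

a / a / a - a: 1 tree
a / a - a - a: 2 trees
a / a - a / a: 1 tree
a / a / a / a: 1 tree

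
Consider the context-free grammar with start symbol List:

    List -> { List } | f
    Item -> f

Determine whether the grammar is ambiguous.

Unambiguous

(Item is unreachable from List, so its rules don't affect L(List).) L(List) is { openⁿ atom closeⁿ : n ≥ 0 }. The bracket depth fixes n, and the derivation is forced at every step.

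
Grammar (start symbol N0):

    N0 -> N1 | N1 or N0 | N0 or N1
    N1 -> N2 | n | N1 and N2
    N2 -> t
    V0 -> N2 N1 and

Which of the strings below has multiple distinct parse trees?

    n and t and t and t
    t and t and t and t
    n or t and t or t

n or t and t or t

n and t and t and t: 1 tree
t and t and t and t: 1 tree
n or t and t or t: 4 trees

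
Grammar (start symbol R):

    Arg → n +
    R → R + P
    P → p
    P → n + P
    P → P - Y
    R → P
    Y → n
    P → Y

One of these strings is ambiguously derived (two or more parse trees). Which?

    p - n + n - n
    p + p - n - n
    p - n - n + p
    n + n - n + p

n + n - n + p

p - n + n - n: 1 tree
p + p - n - n: 1 tree
p - n - n + p: 1 tree
n + n - n + p: 3 trees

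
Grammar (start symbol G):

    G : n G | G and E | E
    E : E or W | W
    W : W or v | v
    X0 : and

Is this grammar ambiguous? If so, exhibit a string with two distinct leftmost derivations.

Witness: v or v

Derivation 1: G ⇒ E ⇒ E or W ⇒ W or W ⇒ v or W ⇒ v or v
Derivation 2: G ⇒ E ⇒ W ⇒ W or v ⇒ v or v

Two distinct leftmost derivations for the same string.

Ambiguous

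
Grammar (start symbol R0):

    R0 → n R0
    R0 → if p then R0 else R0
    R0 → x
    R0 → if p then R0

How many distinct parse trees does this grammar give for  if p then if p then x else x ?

2

Parse trees for if p then if p then x else x:
  [R0 if p then [R0 if p then [R0 x]] else [R0 x]]
  [R0 if p then [R0 if p then [R0 x] else [R0 x]]]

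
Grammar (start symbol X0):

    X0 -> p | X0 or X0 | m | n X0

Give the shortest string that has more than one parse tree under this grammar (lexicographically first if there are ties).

n m or m

length 1: no string has ≥2 trees
length 2: no string has ≥2 trees
length 3: no string has ≥2 trees
length 4: n m or m has 2 parse trees

Two derivations of n m or m:
  X0 ⇒ X0 or X0 ⇒ n X0 or X0 ⇒ n m or X0 ⇒ n m or m
  X0 ⇒ n X0 ⇒ n X0 or X0 ⇒ n m or X0 ⇒ n m or m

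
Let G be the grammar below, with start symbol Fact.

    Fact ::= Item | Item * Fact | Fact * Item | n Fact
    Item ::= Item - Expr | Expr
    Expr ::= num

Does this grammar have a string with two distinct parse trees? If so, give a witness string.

Ambiguous

Witness: num * num

Derivation 1: Fact ⇒ Item * Fact ⇒ Expr * Fact ⇒ num * Fact ⇒ num * Item ⇒ num * Expr ⇒ num * num
Derivation 2: Fact ⇒ Fact * Item ⇒ Item * Item ⇒ Expr * Item ⇒ num * Item ⇒ num * Expr ⇒ num * num

Two distinct leftmost derivations for the same string.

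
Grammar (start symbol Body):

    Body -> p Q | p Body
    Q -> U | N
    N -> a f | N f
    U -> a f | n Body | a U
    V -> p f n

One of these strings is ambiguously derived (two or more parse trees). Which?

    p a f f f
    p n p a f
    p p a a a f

p n p a f

p a f f f: 1 tree
p n p a f: 2 trees
p p a a a f: 1 tree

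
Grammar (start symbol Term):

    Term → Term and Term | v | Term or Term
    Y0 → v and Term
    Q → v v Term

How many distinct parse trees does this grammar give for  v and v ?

1

Parse trees for v and v:
  [Term [Term v] and [Term v]]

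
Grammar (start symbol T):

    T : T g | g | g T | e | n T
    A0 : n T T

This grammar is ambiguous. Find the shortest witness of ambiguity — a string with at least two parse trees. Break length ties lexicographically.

g g

length 1: no string has ≥2 trees
length 2: g g has 2 parse trees

Two derivations of g g:
  T ⇒ T g ⇒ g g
  T ⇒ g T ⇒ g g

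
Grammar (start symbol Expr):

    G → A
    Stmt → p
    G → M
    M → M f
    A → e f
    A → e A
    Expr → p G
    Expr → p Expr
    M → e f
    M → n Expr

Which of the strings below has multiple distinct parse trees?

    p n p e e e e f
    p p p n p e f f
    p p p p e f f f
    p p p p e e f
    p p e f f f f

p p p n p e f f

p n p e e e e f: 1 tree
p p p n p e f f: 3 trees
p p p p e f f f: 1 tree
p p p p e e f: 1 tree
p p e f f f f: 1 tree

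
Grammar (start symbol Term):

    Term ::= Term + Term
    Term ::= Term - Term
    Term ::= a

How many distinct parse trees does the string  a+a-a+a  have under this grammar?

5

Parse trees for a+a-a+a:
  [Term [Term a] + [Term [Term [Term a] - [Term a]] + [Term a]]]
  [Term [Term a] + [Term [Term a] - [Term [Term a] + [Term a]]]]
  [Term [Term [Term a] + [Term [Term a] - [Term a]]] + [Term a]]
  [Term [Term [Term [Term a] + [Term a]] - [Term a]] + [Term a]]
  [Term [Term [Term a] + [Term a]] - [Term [Term a] + [Term a]]]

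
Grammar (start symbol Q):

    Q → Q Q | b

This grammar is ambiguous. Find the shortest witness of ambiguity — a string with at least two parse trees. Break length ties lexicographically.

b b b

length 1: no string has ≥2 trees
length 2: no string has ≥2 trees
length 3: b b b has 2 parse trees

Two derivations of b b b:
  Q ⇒ Q Q ⇒ Q Q Q ⇒ b Q Q ⇒ b b Q ⇒ b b b
  Q ⇒ Q Q ⇒ b Q ⇒ b Q Q ⇒ b b Q ⇒ b b b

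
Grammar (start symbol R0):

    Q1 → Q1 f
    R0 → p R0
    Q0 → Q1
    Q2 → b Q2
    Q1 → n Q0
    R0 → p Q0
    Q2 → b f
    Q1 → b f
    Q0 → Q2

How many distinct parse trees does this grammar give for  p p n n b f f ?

5

Parse trees for p p n n b f f:
  [R0 p [R0 p [Q0 [Q1 [Q1 n [Q0 [Q1 n [Q0 [Q1 b f]]]]] f]]]]
  [R0 p [R0 p [Q0 [Q1 [Q1 n [Q0 [Q1 n [Q0 [Q2 b f]]]]] f]]]]
  [R0 p [R0 p [Q0 [Q1 n [Q0 [Q1 [Q1 n [Q0 [Q1 b f]]] f]]]]]]
  [R0 p [R0 p [Q0 [Q1 n [Q0 [Q1 [Q1 n [Q0 [Q2 b f]]] f]]]]]]
  [R0 p [R0 p [Q0 [Q1 n [Q0 [Q1 n [Q0 [Q1 [Q1 b f] f]]]]]]]]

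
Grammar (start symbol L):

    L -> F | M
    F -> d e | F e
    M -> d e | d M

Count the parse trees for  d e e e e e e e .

Parse trees for d e e e e e e e:
  [L [F [F [F [F [F [F [F d e] e] e] e] e] e] e]]

1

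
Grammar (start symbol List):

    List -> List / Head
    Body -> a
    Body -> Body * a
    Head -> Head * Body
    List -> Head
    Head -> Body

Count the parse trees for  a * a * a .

4

Parse trees for a * a * a:
  [List [Head [Head [Body a]] * [Body [Body a] * a]]]
  [List [Head [Head [Head [Body a]] * [Body a]] * [Body a]]]
  [List [Head [Head [Body [Body a] * a]] * [Body a]]]
  [List [Head [Body [Body [Body a] * a] * a]]]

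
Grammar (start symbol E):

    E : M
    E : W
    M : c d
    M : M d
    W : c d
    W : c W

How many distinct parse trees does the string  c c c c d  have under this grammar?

Parse trees for c c c c d:
  [E [W c [W c [W c [W c d]]]]]

1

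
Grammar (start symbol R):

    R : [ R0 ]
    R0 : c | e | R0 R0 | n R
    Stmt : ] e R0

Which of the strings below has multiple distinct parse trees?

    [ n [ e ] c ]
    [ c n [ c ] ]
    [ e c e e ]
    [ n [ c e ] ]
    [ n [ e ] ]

[ e c e e ]

[ n [ e ] c ]: 1 tree
[ c n [ c ] ]: 1 tree
[ e c e e ]: 5 trees
[ n [ c e ] ]: 1 tree
[ n [ e ] ]: 1 tree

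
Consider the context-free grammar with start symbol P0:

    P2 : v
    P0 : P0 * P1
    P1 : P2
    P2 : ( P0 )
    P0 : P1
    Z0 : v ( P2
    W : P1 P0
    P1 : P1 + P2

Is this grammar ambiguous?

Unambiguous

Only P0, P1, P2 are reachable from P0; ignoring the rest: The grammar is stratified — P0 handles '*' (left-recursive), P1 handles '+', P2 atoms. Each operator has a fixed associativity and precedence level, so every string has one parse.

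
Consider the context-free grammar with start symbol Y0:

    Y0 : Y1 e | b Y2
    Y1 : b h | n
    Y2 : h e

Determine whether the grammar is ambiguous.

Ambiguous

Witness: b h e

Derivation 1: Y0 ⇒ Y1 e ⇒ b h e
Derivation 2: Y0 ⇒ b Y2 ⇒ b h e

Two distinct leftmost derivations for the same string.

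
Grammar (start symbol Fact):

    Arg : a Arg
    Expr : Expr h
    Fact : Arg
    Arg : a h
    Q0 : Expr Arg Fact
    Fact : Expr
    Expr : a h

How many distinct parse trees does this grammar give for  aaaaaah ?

1

Parse trees for aaaaaah:
  [Fact [Arg a [Arg a [Arg a [Arg a [Arg a [Arg a h]]]]]]]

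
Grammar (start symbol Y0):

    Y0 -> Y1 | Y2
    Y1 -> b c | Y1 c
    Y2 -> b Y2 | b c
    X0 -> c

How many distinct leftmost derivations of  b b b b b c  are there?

Parse trees for b b b b b c:
  [Y0 [Y2 b [Y2 b [Y2 b [Y2 b [Y2 b c]]]]]]

1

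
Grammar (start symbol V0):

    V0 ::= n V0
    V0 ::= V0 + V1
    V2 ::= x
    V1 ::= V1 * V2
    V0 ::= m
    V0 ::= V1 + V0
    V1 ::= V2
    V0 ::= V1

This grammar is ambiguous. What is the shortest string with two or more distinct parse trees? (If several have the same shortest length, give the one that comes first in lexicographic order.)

length 1: no string has ≥2 trees
length 2: no string has ≥2 trees
length 3: x + x has 2 parse trees

Two derivations of x + x:
  V0 ⇒ V0 + V1 ⇒ V1 + V1 ⇒ V2 + V1 ⇒ x + V1 ⇒ x + V2 ⇒ x + x
  V0 ⇒ V1 + V0 ⇒ V2 + V0 ⇒ x + V0 ⇒ x + V1 ⇒ x + V2 ⇒ x + x

x + x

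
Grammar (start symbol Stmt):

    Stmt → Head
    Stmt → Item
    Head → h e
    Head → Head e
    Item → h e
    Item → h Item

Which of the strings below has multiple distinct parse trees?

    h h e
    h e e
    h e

h h e: 1 tree
h e e: 1 tree
h e: 2 trees

h e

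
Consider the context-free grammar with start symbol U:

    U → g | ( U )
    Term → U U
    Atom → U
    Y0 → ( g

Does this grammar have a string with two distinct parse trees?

(Term, Atom, Y0 are unreachable from U, so their rules don't affect L(U).) Each string is a nest of matched brackets around a single atom. An opening bracket forces the recursive rule; an atom forces the base rule.

Unambiguous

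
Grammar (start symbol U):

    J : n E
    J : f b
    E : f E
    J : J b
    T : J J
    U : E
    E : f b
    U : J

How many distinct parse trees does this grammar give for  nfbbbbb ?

1

Parse trees for nfbbbbb:
  [U [J [J [J [J [J n [E f b]] b] b] b] b]]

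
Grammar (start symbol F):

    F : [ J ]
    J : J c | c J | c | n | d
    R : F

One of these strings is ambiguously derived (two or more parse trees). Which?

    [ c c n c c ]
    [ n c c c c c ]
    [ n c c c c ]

[ c c n c c ]

[ c c n c c ]: 6 trees
[ n c c c c c ]: 1 tree
[ n c c c c ]: 1 tree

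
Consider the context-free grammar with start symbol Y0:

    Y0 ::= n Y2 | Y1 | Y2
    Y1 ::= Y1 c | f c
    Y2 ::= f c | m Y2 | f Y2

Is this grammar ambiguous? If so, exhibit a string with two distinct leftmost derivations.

Witness: f c

Derivation 1: Y0 ⇒ Y1 ⇒ f c
Derivation 2: Y0 ⇒ Y2 ⇒ f c

Two distinct leftmost derivations for the same string.

Ambiguous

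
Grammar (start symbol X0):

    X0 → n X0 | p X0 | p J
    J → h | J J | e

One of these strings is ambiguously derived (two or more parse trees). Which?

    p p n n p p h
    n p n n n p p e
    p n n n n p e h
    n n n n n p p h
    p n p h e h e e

p n p h e h e e

p p n n p p h: 1 tree
n p n n n p p e: 1 tree
p n n n n p e h: 1 tree
n n n n n p p h: 1 tree
p n p h e h e e: 14 trees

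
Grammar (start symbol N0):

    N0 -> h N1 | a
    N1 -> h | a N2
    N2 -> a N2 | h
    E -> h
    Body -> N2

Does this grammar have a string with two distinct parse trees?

Unambiguous

(E, Body are unreachable from N0, so their rules don't affect L(N0).) Each reachable nonterminal has at most one production per leading terminal, and all productions are right-linear; the derivation is determined token-by-token.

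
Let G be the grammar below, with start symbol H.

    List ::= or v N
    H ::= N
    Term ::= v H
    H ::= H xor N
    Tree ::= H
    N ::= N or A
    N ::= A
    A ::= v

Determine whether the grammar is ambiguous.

(Term, Tree, List are unreachable from H, so their rules don't affect L(H).) This is a standard precedence ladder (H over N over A), with each level left-recursive on its own operator ('xor' at H, 'or' at N). That structure is LR(1), hence unambiguous.

Unambiguous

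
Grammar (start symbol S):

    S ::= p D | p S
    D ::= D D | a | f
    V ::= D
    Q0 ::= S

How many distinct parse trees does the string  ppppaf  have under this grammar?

1

Parse trees for ppppaf:
  [S p [S p [S p [S p [D [D a] [D f]]]]]]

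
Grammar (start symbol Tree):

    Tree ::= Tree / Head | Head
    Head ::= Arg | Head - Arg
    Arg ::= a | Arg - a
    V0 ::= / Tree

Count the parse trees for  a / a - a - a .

Parse trees for a / a - a - a:
  [Tree [Tree [Head [Arg a]]] / [Head [Arg [Arg [Arg a] - a] - a]]]
  [Tree [Tree [Head [Arg a]]] / [Head [Head [Arg a]] - [Arg [Arg a] - a]]]
  [Tree [Tree [Head [Arg a]]] / [Head [Head [Arg [Arg a] - a]] - [Arg a]]]
  [Tree [Tree [Head [Arg a]]] / [Head [Head [Head [Arg a]] - [Arg a]] - [Arg a]]]

4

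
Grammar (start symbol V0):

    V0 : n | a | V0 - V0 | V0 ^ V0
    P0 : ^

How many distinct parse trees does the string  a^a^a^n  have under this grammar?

5

Parse trees for a^a^a^n:
  [V0 [V0 a] ^ [V0 [V0 a] ^ [V0 [V0 a] ^ [V0 n]]]]
  [V0 [V0 a] ^ [V0 [V0 [V0 a] ^ [V0 a]] ^ [V0 n]]]
  [V0 [V0 [V0 a] ^ [V0 a]] ^ [V0 [V0 a] ^ [V0 n]]]
  [V0 [V0 [V0 a] ^ [V0 [V0 a] ^ [V0 a]]] ^ [V0 n]]
  [V0 [V0 [V0 [V0 a] ^ [V0 a]] ^ [V0 a]] ^ [V0 n]]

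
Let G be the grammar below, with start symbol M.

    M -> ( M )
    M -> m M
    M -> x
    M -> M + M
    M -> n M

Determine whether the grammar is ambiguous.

Ambiguous

Witness: m x + x

Derivation 1: M ⇒ m M ⇒ m M + M ⇒ m x + M ⇒ m x + x
Derivation 2: M ⇒ M + M ⇒ m M + M ⇒ m x + M ⇒ m x + x

Two distinct leftmost derivations for the same string.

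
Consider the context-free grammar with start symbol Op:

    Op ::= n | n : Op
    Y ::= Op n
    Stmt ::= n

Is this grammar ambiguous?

Unambiguous

(Y, Stmt are unreachable from Op, so their rules don't affect L(Op).) Right-recursive list with a separator: after each atom, whether the separator follows determines the rule. One parse per string.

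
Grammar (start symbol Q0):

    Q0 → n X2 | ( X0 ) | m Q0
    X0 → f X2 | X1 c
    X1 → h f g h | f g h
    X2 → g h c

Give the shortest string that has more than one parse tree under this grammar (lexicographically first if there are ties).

( f g h c )

length 4: no string has ≥2 trees
length 5: no string has ≥2 trees
length 6: ( f g h c ) has 2 parse trees

Two derivations of ( f g h c ):
  Q0 ⇒ ( X0 ) ⇒ ( f X2 ) ⇒ ( f g h c )
  Q0 ⇒ ( X0 ) ⇒ ( X1 c ) ⇒ ( f g h c )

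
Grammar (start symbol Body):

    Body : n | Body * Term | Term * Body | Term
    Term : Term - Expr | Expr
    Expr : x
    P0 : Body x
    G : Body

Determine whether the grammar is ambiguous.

Ambiguous

Witness: x * x

Derivation 1: Body ⇒ Body * Term ⇒ Term * Term ⇒ Expr * Term ⇒ x * Term ⇒ x * Expr ⇒ x * x
Derivation 2: Body ⇒ Term * Body ⇒ Expr * Body ⇒ x * Body ⇒ x * Term ⇒ x * Expr ⇒ x * x

Two distinct leftmost derivations for the same string.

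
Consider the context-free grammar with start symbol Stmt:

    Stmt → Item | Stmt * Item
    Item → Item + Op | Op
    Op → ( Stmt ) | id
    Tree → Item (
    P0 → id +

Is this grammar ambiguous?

Unambiguous

(Tree, P0 are unreachable from Stmt, so their rules don't affect L(Stmt).) The grammar is stratified — Stmt handles '*' (left-recursive), Item handles '+', Op atoms. Each operator has a fixed associativity and precedence level, so every string has one parse.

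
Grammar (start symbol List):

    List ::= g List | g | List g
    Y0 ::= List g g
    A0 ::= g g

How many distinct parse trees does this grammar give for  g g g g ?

8

Parse trees for g g g g:
  [List g [List g [List g [List g]]]]
  [List g [List g [List [List g] g]]]
  [List g [List [List g [List g]] g]]
  [List g [List [List [List g] g] g]]
  [List [List g [List g [List g]]] g]
  [List [List g [List [List g] g]] g]
  [List [List [List g [List g]] g] g]
  [List [List [List [List g] g] g] g]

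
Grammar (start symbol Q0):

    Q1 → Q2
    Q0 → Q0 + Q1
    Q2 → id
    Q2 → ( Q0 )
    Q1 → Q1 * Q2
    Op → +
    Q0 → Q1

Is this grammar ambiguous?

Unambiguous

(Op is unreachable from Q0, so its rules don't affect L(Q0).) This is a standard precedence ladder (Q0 over Q1 over Q2), with each level left-recursive on its own operator ('+' at Q0, '*' at Q1). That structure is LR(1), hence unambiguous.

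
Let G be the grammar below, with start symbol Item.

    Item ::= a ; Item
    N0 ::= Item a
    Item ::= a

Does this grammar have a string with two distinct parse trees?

Unambiguous

Only Item is reachable from Item; ignoring the rest: The reachable grammar is A → atom sep A | atom. Each atom is followed by either the separator (recurse) or end-of-string (stop) — no choice point.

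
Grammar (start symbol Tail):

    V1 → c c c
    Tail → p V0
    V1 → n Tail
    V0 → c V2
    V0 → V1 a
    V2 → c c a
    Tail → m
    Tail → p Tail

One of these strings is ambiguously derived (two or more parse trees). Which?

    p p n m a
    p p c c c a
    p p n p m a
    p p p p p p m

p p c c c a

p p n m a: 1 tree
p p c c c a: 2 trees
p p n p m a: 1 tree
p p p p p p m: 1 tree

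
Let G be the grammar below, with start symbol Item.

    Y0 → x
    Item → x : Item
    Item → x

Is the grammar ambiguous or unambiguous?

Unambiguous

Only Item is reachable from Item; ignoring the rest: The reachable grammar is A → atom sep A | atom. Each atom is followed by either the separator (recurse) or end-of-string (stop) — no choice point.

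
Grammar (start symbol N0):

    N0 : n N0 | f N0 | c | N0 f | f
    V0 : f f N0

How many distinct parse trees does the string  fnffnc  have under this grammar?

1

Parse trees for fnffnc:
  [N0 f [N0 n [N0 f [N0 f [N0 n [N0 c]]]]]]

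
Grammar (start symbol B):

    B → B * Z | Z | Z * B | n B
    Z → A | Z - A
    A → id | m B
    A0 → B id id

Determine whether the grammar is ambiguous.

Ambiguous

Witness: id * id

Derivation 1: B ⇒ B * Z ⇒ Z * Z ⇒ A * Z ⇒ id * Z ⇒ id * A ⇒ id * id
Derivation 2: B ⇒ Z * B ⇒ A * B ⇒ id * B ⇒ id * Z ⇒ id * A ⇒ id * id

Two distinct leftmost derivations for the same string.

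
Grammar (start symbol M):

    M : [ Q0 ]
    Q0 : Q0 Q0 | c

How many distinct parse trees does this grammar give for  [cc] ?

Parse trees for [cc]:
  [M [ [Q0 [Q0 c] [Q0 c]] ]]

1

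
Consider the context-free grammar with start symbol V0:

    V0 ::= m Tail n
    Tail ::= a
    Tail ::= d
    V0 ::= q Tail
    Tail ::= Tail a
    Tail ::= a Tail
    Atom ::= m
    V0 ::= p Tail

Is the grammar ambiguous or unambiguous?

Ambiguous

Witness: p a a

Derivation 1: V0 ⇒ p Tail ⇒ p Tail a ⇒ p a a
Derivation 2: V0 ⇒ p Tail ⇒ p a Tail ⇒ p a a

Two distinct leftmost derivations for the same string.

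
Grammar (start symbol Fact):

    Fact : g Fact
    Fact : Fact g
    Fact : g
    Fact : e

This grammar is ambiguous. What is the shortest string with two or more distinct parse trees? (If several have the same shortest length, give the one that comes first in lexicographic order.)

length 1: no string has ≥2 trees
length 2: g g has 2 parse trees

Two derivations of g g:
  Fact ⇒ g Fact ⇒ g g
  Fact ⇒ Fact g ⇒ g g

g g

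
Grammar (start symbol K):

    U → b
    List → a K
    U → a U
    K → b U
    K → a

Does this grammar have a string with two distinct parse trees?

Unambiguous

Only K, U are reachable from K; ignoring the rest: The reachable rules are right-linear with at most one rule per (nonterminal, next-terminal) pair. Each input token forces the next rule, so parsing is deterministic.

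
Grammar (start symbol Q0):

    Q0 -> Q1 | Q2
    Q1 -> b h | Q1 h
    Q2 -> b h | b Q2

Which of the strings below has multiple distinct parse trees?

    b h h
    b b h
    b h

b h h: 1 tree
b b h: 1 tree
b h: 2 trees

b h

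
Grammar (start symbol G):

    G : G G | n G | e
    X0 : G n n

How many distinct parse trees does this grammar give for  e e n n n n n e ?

2

Parse trees for e e n n n n n e:
  [G [G e] [G [G e] [G n [G n [G n [G n [G n [G e]]]]]]]]
  [G [G [G e] [G e]] [G n [G n [G n [G n [G n [G e]]]]]]]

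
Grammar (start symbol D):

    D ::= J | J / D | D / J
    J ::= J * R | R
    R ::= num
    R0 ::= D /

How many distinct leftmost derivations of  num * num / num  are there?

2

Parse trees for num * num / num:
  [D [J [J [R num]] * [R num]] / [D [J [R num]]]]
  [D [D [J [J [R num]] * [R num]]] / [J [R num]]]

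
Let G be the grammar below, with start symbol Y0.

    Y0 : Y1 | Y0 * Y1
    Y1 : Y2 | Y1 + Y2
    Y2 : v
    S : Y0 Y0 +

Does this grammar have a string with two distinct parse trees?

Unambiguous

(S is unreachable from Y0, so its rules don't affect L(Y0).) This is a standard precedence ladder (Y0 over Y1 over Y2), with each level left-recursive on its own operator ('*' at Y0, '+' at Y1). That structure is LR(1), hence unambiguous.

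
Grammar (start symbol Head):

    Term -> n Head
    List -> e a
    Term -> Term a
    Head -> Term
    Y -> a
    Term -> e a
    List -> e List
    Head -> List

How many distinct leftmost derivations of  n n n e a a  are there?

7

Parse trees for n n n e a a:
  [Head [Term n [Head [Term n [Head [Term n [Head [Term [Term e a] a]]]]]]]]
  [Head [Term n [Head [Term n [Head [Term [Term n [Head [Term e a]]] a]]]]]]
  [Head [Term n [Head [Term n [Head [Term [Term n [Head [List e a]]] a]]]]]]
  [Head [Term n [Head [Term [Term n [Head [Term n [Head [Term e a]]]]] a]]]]
  [Head [Term n [Head [Term [Term n [Head [Term n [Head [List e a]]]]] a]]]]
  [Head [Term [Term n [Head [Term n [Head [Term n [Head [Term e a]]]]]]] a]]
  [Head [Term [Term n [Head [Term n [Head [Term n [Head [List e a]]]]]]] a]]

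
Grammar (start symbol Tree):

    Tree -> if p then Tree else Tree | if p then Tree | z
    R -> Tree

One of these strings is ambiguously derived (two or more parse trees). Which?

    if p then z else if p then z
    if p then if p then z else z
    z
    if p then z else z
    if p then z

if p then if p then z else z

if p then z else if p then z: 1 tree
if p then if p then z else z: 2 trees
z: 1 tree
if p then z else z: 1 tree
if p then z: 1 tree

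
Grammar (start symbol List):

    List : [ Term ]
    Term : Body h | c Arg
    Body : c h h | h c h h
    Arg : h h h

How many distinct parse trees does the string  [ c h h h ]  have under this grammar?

Parse trees for [ c h h h ]:
  [List [ [Term [Body c h h] h] ]]
  [List [ [Term c [Arg h h h]] ]]

2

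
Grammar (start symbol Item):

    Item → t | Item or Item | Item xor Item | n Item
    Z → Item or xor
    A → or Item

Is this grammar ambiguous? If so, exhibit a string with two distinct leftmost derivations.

Ambiguous

Witness: n t or t

Derivation 1: Item ⇒ Item or Item ⇒ n Item or Item ⇒ n t or Item ⇒ n t or t
Derivation 2: Item ⇒ n Item ⇒ n Item or Item ⇒ n t or Item ⇒ n t or t

Two distinct leftmost derivations for the same string.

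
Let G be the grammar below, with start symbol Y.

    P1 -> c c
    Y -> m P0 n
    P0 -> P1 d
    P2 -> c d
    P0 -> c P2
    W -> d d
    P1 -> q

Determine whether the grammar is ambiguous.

Witness: m c c d n

Derivation 1: Y ⇒ m P0 n ⇒ m P1 d n ⇒ m c c d n
Derivation 2: Y ⇒ m P0 n ⇒ m c P2 n ⇒ m c c d n

Two distinct leftmost derivations for the same string.

Ambiguous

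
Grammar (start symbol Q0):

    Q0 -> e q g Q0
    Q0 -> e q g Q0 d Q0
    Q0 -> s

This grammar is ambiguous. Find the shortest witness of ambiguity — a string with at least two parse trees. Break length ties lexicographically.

e q g e q g s d s

length 1: no string has ≥2 trees
length 4: no string has ≥2 trees
length 6: no string has ≥2 trees
length 7: no string has ≥2 trees
length 9: e q g e q g s d s has 2 parse trees

Two derivations of e q g e q g s d s:
  Q0 ⇒ e q g Q0 ⇒ e q g e q g Q0 d Q0 ⇒ e q g e q g s d Q0 ⇒ e q g e q g s d s
  Q0 ⇒ e q g Q0 d Q0 ⇒ e q g e q g Q0 d Q0 ⇒ e q g e q g s d Q0 ⇒ e q g e q g s d s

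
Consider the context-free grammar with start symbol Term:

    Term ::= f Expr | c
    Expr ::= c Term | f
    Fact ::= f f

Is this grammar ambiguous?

Only Term, Expr are reachable from Term; ignoring the rest: The reachable rules are right-linear with at most one rule per (nonterminal, next-terminal) pair. Each input token forces the next rule, so parsing is deterministic.

Unambiguous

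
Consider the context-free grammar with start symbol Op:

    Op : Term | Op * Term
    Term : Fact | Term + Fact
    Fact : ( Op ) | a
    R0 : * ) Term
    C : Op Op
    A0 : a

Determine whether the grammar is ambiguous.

Unambiguous

(R0, C, A0 are unreachable from Op, so their rules don't affect L(Op).) The grammar is stratified — Op handles '*' (left-recursive), Term handles '+', Fact atoms. Each operator has a fixed associativity and precedence level, so every string has one parse.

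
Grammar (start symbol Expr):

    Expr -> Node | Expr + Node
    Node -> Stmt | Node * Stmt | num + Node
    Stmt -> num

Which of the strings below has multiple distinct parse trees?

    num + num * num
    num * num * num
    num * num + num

num + num * num

num + num * num: 3 trees
num * num * num: 1 tree
num * num + num: 1 tree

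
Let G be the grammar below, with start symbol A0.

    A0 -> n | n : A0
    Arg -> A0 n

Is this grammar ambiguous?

Only A0 is reachable from A0; ignoring the rest: The reachable grammar is A → atom sep A | atom. Each atom is followed by either the separator (recurse) or end-of-string (stop) — no choice point.

Unambiguous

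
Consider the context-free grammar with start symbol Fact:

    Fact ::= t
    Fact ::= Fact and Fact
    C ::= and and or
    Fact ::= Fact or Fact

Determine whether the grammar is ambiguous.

Witness: t and t and t

Derivation 1: Fact ⇒ Fact and Fact ⇒ t and Fact ⇒ t and Fact and Fact ⇒ t and t and Fact ⇒ t and t and t
Derivation 2: Fact ⇒ Fact and Fact ⇒ Fact and Fact and Fact ⇒ t and Fact and Fact ⇒ t and t and Fact ⇒ t and t and t

Two distinct leftmost derivations for the same string.

Ambiguous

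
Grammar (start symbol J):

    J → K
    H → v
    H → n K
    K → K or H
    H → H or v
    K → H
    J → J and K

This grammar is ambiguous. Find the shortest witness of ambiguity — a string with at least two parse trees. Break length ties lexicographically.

v or v

length 1: no string has ≥2 trees
length 2: no string has ≥2 trees
length 3: v or v has 2 parse trees

Two derivations of v or v:
  J ⇒ K ⇒ K or H ⇒ H or H ⇒ v or H ⇒ v or v
  J ⇒ K ⇒ H ⇒ H or v ⇒ v or v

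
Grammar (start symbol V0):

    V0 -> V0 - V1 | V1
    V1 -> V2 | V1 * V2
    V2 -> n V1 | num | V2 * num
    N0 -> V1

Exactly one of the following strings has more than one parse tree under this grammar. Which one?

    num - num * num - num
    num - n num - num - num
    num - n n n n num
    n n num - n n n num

num - num * num - num: 2 trees
num - n num - num - num: 1 tree
num - n n n n num: 1 tree
n n num - n n n num: 1 tree

num - num * num - num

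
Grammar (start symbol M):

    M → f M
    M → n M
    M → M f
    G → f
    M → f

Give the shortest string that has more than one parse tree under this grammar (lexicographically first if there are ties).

length 1: no string has ≥2 trees
length 2: f f has 2 parse trees

Two derivations of f f:
  M ⇒ f M ⇒ f f
  M ⇒ M f ⇒ f f

f f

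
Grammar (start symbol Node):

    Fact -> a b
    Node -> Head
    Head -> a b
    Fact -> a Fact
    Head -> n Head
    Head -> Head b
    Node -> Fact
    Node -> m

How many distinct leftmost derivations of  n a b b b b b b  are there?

Parse trees for n a b b b b b b:
  [Node [Head n [Head [Head [Head [Head [Head [Head a b] b] b] b] b] b]]]
  [Node [Head [Head n [Head [Head [Head [Head [Head a b] b] b] b] b]] b]]
  [Node [Head [Head [Head n [Head [Head [Head [Head a b] b] b] b]] b] b]]
  [Node [Head [Head [Head [Head n [Head [Head [Head a b] b] b]] b] b] b]]
  [Node [Head [Head [Head [Head [Head n [Head [Head a b] b]] b] b] b] b]]
  [Node [Head [Head [Head [Head [Head [Head n [Head a b]] b] b] b] b] b]]

6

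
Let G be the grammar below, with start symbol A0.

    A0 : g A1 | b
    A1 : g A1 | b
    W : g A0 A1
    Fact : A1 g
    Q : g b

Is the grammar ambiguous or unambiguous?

Unambiguous

(W, Fact, Q are unreachable from A0, so their rules don't affect L(A0).) Restricted to the reachable nonterminals, every rule has the form A → t or A → t B, and no two rules for the same A share a first terminal. The grammar encodes a DFA — one run per string.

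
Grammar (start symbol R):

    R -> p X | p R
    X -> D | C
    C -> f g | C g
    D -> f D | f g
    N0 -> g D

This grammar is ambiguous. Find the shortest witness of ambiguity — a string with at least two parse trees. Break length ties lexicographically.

length 3: p f g has 2 parse trees

Two derivations of p f g:
  R ⇒ p X ⇒ p D ⇒ p f g
  R ⇒ p X ⇒ p C ⇒ p f g

p f g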